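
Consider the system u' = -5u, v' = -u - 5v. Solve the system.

Coefficient matrix A = [[-5, 0], [-1, -5]].
Characteristic polynomial det(A - λI) = λ^2 + 10λ + 25 = 0.
Single eigenvalue λ = -5 with algebraic multiplicity 2.
Eigenvector v = (0,1); generalized eigenvector w with (A-λI)w=v is (-1,1).
General solution: e^(-5t)[c_1·v + c_2·(t·v + w)].

u(t) = -c_2e^(-5t), v(t) = c_1e^(-5t) + c_2te^(-5t) + c_2e^(-5t)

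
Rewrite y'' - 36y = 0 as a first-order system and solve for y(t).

y(t) = c_1e^(6t) + c_2e^(-6t)

Let x_1 = y, x_2 = y'. Then x_1' = x_2 and x_2' = 36x_1.
A = [[0,1],[36,0]]; det(A-λI) = λ^2 - 36.
Eigenvalues λ = 6, -6 with eigenvectors (1,6), (1,-6).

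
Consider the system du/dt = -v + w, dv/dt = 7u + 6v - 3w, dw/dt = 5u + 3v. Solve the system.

u(t) = K_1e^(2t) - K_3e^(t), v(t) = -K_1e^(2t) + K_2e^(3t) + 2K_3e^(t), w(t) = K_1e^(2t) + K_2e^(3t) + K_3e^(t)

Coefficient matrix A = [[0, -1, 1], [7, 6, -3], [5, 3, 0]].
det(A - λI) = 0 gives eigenvalues λ = 2, 3, 1.
For λ=2: eigenvector (1,-1,1).
For λ=3: eigenvector (0,1,1).
For λ=1: eigenvector (-1,2,1).
General solution: K_1e^(2t)(1,-1,1) + K_2e^(3t)(0,1,1) + K_3e^(t)(-1,2,1).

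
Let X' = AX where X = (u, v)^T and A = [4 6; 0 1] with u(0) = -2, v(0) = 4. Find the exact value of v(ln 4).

16

A = [[4,6],[0,1]]; eigenvalues λ = 1, 4.
Eigenvectors: (-2,1) for λ=1, (1,0) for λ=4.
From the initial condition, c_1 = 4, c_2 = 6.
v(ln 4) = (4)(4^1)(1) + (6)(4^4)(0) = 16.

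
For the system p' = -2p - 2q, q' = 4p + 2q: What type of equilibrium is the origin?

center

A = [[-2,-2],[4,2]]; det(A-λI) = λ^2 + 4.
λ = 0 ± 2i: zero real part.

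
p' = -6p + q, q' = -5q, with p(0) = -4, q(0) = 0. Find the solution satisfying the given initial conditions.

p(t) = -4e^(-6t), q(t) = 0

Coefficient matrix A = [[-6, 1], [0, -5]].
Characteristic polynomial det(A - λI) = λ^2 + 11λ + 30 = 0.
Eigenvalues λ = -5, -6.
For λ=-5: (A-λI) row 1 is [-1, 1], so an eigenvector is (1, 1).
For λ=-6: (A-λI) row 1 is [0, 1], so an eigenvector is (-1, 0).
General solution: c_1e^(-5t)(1,1) + c_2e^(-6t)(-1,0).
Applying p(0)=-4, q(0)=0 gives c_1=0, c_2=4.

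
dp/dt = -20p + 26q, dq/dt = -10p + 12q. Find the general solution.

Coefficient matrix A = [[-20, 26], [-10, 12]].
Characteristic polynomial det(A - λI) = λ^2 + 8λ + 20 = 0.
Eigenvalues λ = -4 ± 2i (complex conjugate pair).
For λ=-4+2i: an eigenvector is (3,2) - i(2,1) = (3 - 2i, 2 - i).
A real fundamental pair from Re and Im of e^((-4+2i)t)v: X_1 = e^(-4t)(cos(2t)·(3,2) + sin(2t)·(2,1)), X_2 = e^(-4t)(sin(2t)·(3,2) - cos(2t)·(2,1)).
General solution: c_1X_1 + c_2X_2.

p(t) = 2c_1e^(-4t)sin(2t) + 3c_1e^(-4t)cos(2t) + 3c_2e^(-4t)sin(2t) - 2c_2e^(-4t)cos(2t), q(t) = c_1e^(-4t)sin(2t) + 2c_1e^(-4t)cos(2t) + 2c_2e^(-4t)sin(2t) - c_2e^(-4t)cos(2t)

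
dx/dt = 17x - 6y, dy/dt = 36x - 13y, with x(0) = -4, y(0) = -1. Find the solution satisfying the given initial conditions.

x(t) = -11e^(5t) + 7e^(-t), y(t) = -22e^(5t) + 21e^(-t)

Coefficient matrix A = [[17, -6], [36, -13]].
Characteristic polynomial det(A - λI) = λ^2 - 4λ - 5 = 0.
Eigenvalues λ = 5, -1.
For λ=5: (A-λI) row 1 is [12, -6], so an eigenvector is (-1, -2).
For λ=-1: (A-λI) row 1 is [18, -6], so an eigenvector is (1, 3).
General solution: c_1e^(5t)(-1,-2) + c_2e^(-t)(1,3).
Applying x(0)=-4, y(0)=-1 gives c_1=11, c_2=7.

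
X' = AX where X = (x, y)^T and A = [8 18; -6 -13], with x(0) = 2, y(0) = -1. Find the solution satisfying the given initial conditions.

x(t) = 2e^(-t), y(t) = -e^(-t)

Coefficient matrix A = [[8, 18], [-6, -13]].
Characteristic polynomial det(A - λI) = λ^2 + 5λ + 4 = 0.
Eigenvalues λ = -4, -1.
For λ=-4: (A-λI) row 1 is [12, 18], so an eigenvector is (-3, 2).
For λ=-1: (A-λI) row 1 is [9, 18], so an eigenvector is (2, -1).
General solution: K_1e^(-4t)(-3,2) + K_2e^(-t)(2,-1).
Applying x(0)=2, y(0)=-1 gives K_1=0, K_2=1.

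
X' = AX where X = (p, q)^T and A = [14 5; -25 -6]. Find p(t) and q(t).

p(t) = C_1e^(4t)sin(5t) - C_2e^(4t)cos(5t), q(t) = -2C_1e^(4t)sin(5t) + C_1e^(4t)cos(5t) + C_2e^(4t)sin(5t) + 2C_2e^(4t)cos(5t)

Coefficient matrix A = [[14, 5], [-25, -6]].
Characteristic polynomial det(A - λI) = λ^2 - 8λ + 41 = 0.
Eigenvalues λ = 4 ± 5i (complex conjugate pair).
For λ=4+5i: an eigenvector is (0,1) - i(1,-2) = (0 - i, 1 + 2i).
A real fundamental pair from Re and Im of e^((4+5i)t)v: X_1 = e^(4t)(cos(5t)·(0,1) + sin(5t)·(1,-2)), X_2 = e^(4t)(sin(5t)·(0,1) - cos(5t)·(1,-2)).
General solution: C_1X_1 + C_2X_2.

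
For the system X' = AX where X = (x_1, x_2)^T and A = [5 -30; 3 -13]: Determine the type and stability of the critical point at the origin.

A = [[5,-30],[3,-13]]; det(A-λI) = λ^2 + 8λ + 25.
λ = -4 ± 3i: negative real part.

stable spiral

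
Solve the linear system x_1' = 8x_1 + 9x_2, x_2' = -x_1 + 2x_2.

x_1(t) = -3C_1e^(5t) - 3C_2te^(5t) - C_2e^(5t), x_2(t) = C_1e^(5t) + C_2te^(5t)

Coefficient matrix A = [[8, 9], [-1, 2]].
Characteristic polynomial det(A - λI) = λ^2 - 10λ + 25 = 0.
Single eigenvalue λ = 5 with algebraic multiplicity 2.
Eigenvector v = (-3,1); generalized eigenvector w with (A-λI)w=v is (-1,0).
General solution: e^(5t)[C_1·v + C_2·(t·v + w)].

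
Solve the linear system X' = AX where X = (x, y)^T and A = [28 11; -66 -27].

Coefficient matrix A = [[28, 11], [-66, -27]].
Characteristic polynomial det(A - λI) = λ^2 - λ - 30 = 0.
Eigenvalues λ = -5, 6.
For λ=-5: (A-λI) row 1 is [33, 11], so an eigenvector is (1, -3).
For λ=6: (A-λI) row 1 is [22, 11], so an eigenvector is (1, -2).
General solution: K_1e^(-5t)(1,-3) + K_2e^(6t)(1,-2).

x(t) = K_1e^(-5t) + K_2e^(6t), y(t) = -3K_1e^(-5t) - 2K_2e^(6t)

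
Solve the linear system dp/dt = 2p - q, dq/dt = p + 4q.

p(t) = -K_1e^(3t) - K_2te^(3t) + K_2e^(3t), q(t) = K_1e^(3t) + K_2te^(3t)

Coefficient matrix A = [[2, -1], [1, 4]].
Characteristic polynomial det(A - λI) = λ^2 - 6λ + 9 = 0.
Single eigenvalue λ = 3 with algebraic multiplicity 2.
Eigenvector v = (-1,1); generalized eigenvector w with (A-λI)w=v is (1,0).
General solution: e^(3t)[K_1·v + K_2·(t·v + w)].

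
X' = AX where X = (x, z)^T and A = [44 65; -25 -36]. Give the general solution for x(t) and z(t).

Coefficient matrix A = [[44, 65], [-25, -36]].
Characteristic polynomial det(A - λI) = λ^2 - 8λ + 41 = 0.
Eigenvalues λ = 4 ± 5i (complex conjugate pair).
For λ=4+5i: an eigenvector is (-3,2) - i(2,-1) = (-3 - 2i, 2 + i).
A real fundamental pair from Re and Im of e^((4+5i)t)v: X_1 = e^(4t)(cos(5t)·(-3,2) + sin(5t)·(2,-1)), X_2 = e^(4t)(sin(5t)·(-3,2) - cos(5t)·(2,-1)).
General solution: c_1X_1 + c_2X_2.

x(t) = 2c_1e^(4t)sin(5t) - 3c_1e^(4t)cos(5t) - 3c_2e^(4t)sin(5t) - 2c_2e^(4t)cos(5t), z(t) = -c_1e^(4t)sin(5t) + 2c_1e^(4t)cos(5t) + 2c_2e^(4t)sin(5t) + c_2e^(4t)cos(5t)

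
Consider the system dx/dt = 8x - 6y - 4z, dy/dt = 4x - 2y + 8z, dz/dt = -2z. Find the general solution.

Coefficient matrix A = [[8, -6, -4], [4, -2, 8], [0, 0, -2]].
det(A - λI) = 0 gives eigenvalues λ = 4, 2, -2.
For λ=4: eigenvector (3,2,0).
For λ=2: eigenvector (1,1,0).
For λ=-2: eigenvector (-2,-4,1).
General solution: C_1e^(4t)(3,2,0) + C_2e^(2t)(1,1,0) + C_3e^(-2t)(-2,-4,1).

x(t) = 3C_1e^(4t) + C_2e^(2t) - 2C_3e^(-2t), y(t) = 2C_1e^(4t) + C_2e^(2t) - 4C_3e^(-2t), z(t) = C_3e^(-2t)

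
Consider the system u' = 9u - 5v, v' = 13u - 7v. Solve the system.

Coefficient matrix A = [[9, -5], [13, -7]].
Characteristic polynomial det(A - λI) = λ^2 - 2λ + 2 = 0.
Eigenvalues λ = 1 ± i (complex conjugate pair).
For λ=1+i: an eigenvector is (2,3) - i(1,2) = (2 - i, 3 - 2i).
A real fundamental pair from Re and Im of e^((1+i)t)v: X_1 = e^(t)(cos(t)·(2,3) + sin(t)·(1,2)), X_2 = e^(t)(sin(t)·(2,3) - cos(t)·(1,2)).
General solution: c_1X_1 + c_2X_2.

u(t) = c_1e^(t)sin(t) + 2c_1e^(t)cos(t) + 2c_2e^(t)sin(t) - c_2e^(t)cos(t), v(t) = 2c_1e^(t)sin(t) + 3c_1e^(t)cos(t) + 3c_2e^(t)sin(t) - 2c_2e^(t)cos(t)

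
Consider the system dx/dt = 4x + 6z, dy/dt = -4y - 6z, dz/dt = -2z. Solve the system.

Coefficient matrix A = [[4, 0, 6], [0, -4, -6], [0, 0, -2]].
det(A - λI) = 0 gives eigenvalues λ = 4, -4, -2.
For λ=4: eigenvector (1,0,0).
For λ=-4: eigenvector (0,1,0).
For λ=-2: eigenvector (-1,-3,1).
General solution: C_1e^(4t)(1,0,0) + C_2e^(-4t)(0,1,0) + C_3e^(-2t)(-1,-3,1).

x(t) = C_1e^(4t) - C_3e^(-2t), y(t) = C_2e^(-4t) - 3C_3e^(-2t), z(t) = C_3e^(-2t)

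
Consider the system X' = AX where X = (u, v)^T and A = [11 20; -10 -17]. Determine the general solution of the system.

u(t) = -3C_1e^(-3t)sin(2t) + C_1e^(-3t)cos(2t) + C_2e^(-3t)sin(2t) + 3C_2e^(-3t)cos(2t), v(t) = 2C_1e^(-3t)sin(2t) - C_1e^(-3t)cos(2t) - C_2e^(-3t)sin(2t) - 2C_2e^(-3t)cos(2t)

Coefficient matrix A = [[11, 20], [-10, -17]].
Characteristic polynomial det(A - λI) = λ^2 + 6λ + 13 = 0.
Eigenvalues λ = -3 ± 2i (complex conjugate pair).
For λ=-3+2i: an eigenvector is (1,-1) - i(-3,2) = (1 + 3i, -1 - 2i).
A real fundamental pair from Re and Im of e^((-3+2i)t)v: X_1 = e^(-3t)(cos(2t)·(1,-1) + sin(2t)·(-3,2)), X_2 = e^(-3t)(sin(2t)·(1,-1) - cos(2t)·(-3,2)).
General solution: C_1X_1 + C_2X_2.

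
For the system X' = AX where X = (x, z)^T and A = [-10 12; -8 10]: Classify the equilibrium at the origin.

saddle

A = [[-10,12],[-8,10]]; det(A-λI) = λ^2 - 4.
λ = -2, 2: opposite signs.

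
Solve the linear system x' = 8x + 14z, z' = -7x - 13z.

x(t) = c_1e^(-6t) - 2c_2e^(t), z(t) = -c_1e^(-6t) + c_2e^(t)

Coefficient matrix A = [[8, 14], [-7, -13]].
Characteristic polynomial det(A - λI) = λ^2 + 5λ - 6 = 0.
Eigenvalues λ = -6, 1.
For λ=-6: (A-λI) row 1 is [14, 14], so an eigenvector is (1, -1).
For λ=1: (A-λI) row 1 is [7, 14], so an eigenvector is (-2, 1).
General solution: c_1e^(-6t)(1,-1) + c_2e^(t)(-2,1).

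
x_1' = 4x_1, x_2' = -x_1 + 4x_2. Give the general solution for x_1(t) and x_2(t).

x_1(t) = C_2e^(4t), x_2(t) = -C_1e^(4t) - C_2te^(4t) + 3C_2e^(4t)

Coefficient matrix A = [[4, 0], [-1, 4]].
Characteristic polynomial det(A - λI) = λ^2 - 8λ + 16 = 0.
Single eigenvalue λ = 4 with algebraic multiplicity 2.
Eigenvector v = (0,-1); generalized eigenvector w with (A-λI)w=v is (1,3).
General solution: e^(4t)[C_1·v + C_2·(t·v + w)].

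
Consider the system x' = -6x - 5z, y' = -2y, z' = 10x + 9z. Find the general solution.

Coefficient matrix A = [[-6, 0, -5], [0, -2, 0], [10, 0, 9]].
det(A - λI) = 0 gives eigenvalues λ = 4, -2, -1.
For λ=4: eigenvector (1,0,-2).
For λ=-2: eigenvector (0,1,0).
For λ=-1: eigenvector (1,0,-1).
General solution: C_1e^(4t)(1,0,-2) + C_2e^(-2t)(0,1,0) + C_3e^(-t)(1,0,-1).

x(t) = C_1e^(4t) + C_3e^(-t), y(t) = C_2e^(-2t), z(t) = -2C_1e^(4t) - C_3e^(-t)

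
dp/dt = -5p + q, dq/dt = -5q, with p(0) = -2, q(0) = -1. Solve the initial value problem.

Coefficient matrix A = [[-5, 1], [0, -5]].
Characteristic polynomial det(A - λI) = λ^2 + 10λ + 25 = 0.
Single eigenvalue λ = -5 with algebraic multiplicity 2.
Eigenvector v = (-1,0); generalized eigenvector w with (A-λI)w=v is (3,-1).
General solution: e^(-5t)[C_1·v + C_2·(t·v + w)].
Applying p(0)=-2, q(0)=-1 gives C_1=5, C_2=1.

p(t) = -te^(-5t) - 2e^(-5t), q(t) = -e^(-5t)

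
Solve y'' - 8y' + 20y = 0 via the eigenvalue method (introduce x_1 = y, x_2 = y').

y(t) = c_1e^(4t)cos(2t) + c_2e^(4t)sin(2t)

Let x_1 = y, x_2 = y'. Then x_1' = x_2 and x_2' = -20x_1 + 8x_2.
A = [[0,1],[-20,8]]; det(A-λI) = λ^2 - 8λ + 20.
Eigenvalues λ = 4 ± 2i.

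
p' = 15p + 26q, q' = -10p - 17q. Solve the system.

Coefficient matrix A = [[15, 26], [-10, -17]].
Characteristic polynomial det(A - λI) = λ^2 + 2λ + 5 = 0.
Eigenvalues λ = -1 ± 2i (complex conjugate pair).
For λ=-1+2i: an eigenvector is (3,-2) - i(-2,1) = (3 + 2i, -2 - i).
A real fundamental pair from Re and Im of e^((-1+2i)t)v: X_1 = e^(-t)(cos(2t)·(3,-2) + sin(2t)·(-2,1)), X_2 = e^(-t)(sin(2t)·(3,-2) - cos(2t)·(-2,1)).
General solution: C_1X_1 + C_2X_2.

p(t) = -2C_1e^(-t)sin(2t) + 3C_1e^(-t)cos(2t) + 3C_2e^(-t)sin(2t) + 2C_2e^(-t)cos(2t), q(t) = C_1e^(-t)sin(2t) - 2C_1e^(-t)cos(2t) - 2C_2e^(-t)sin(2t) - C_2e^(-t)cos(2t)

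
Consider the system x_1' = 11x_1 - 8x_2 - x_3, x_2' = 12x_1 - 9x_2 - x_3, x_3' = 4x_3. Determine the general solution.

x_1(t) = K_1e^(3t) + 2K_2e^(-t) - K_3e^(4t), x_2(t) = K_1e^(3t) + 3K_2e^(-t) - K_3e^(4t), x_3(t) = K_3e^(4t)

Coefficient matrix A = [[11, -8, -1], [12, -9, -1], [0, 0, 4]].
det(A - λI) = 0 gives eigenvalues λ = 3, -1, 4.
For λ=3: eigenvector (1,1,0).
For λ=-1: eigenvector (2,3,0).
For λ=4: eigenvector (-1,-1,1).
General solution: K_1e^(3t)(1,1,0) + K_2e^(-t)(2,3,0) + K_3e^(4t)(-1,-1,1).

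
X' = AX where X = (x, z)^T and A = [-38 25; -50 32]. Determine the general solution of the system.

x(t) = -C_1e^(-3t)sin(5t) - 2C_1e^(-3t)cos(5t) - 2C_2e^(-3t)sin(5t) + C_2e^(-3t)cos(5t), z(t) = -C_1e^(-3t)sin(5t) - 3C_1e^(-3t)cos(5t) - 3C_2e^(-3t)sin(5t) + C_2e^(-3t)cos(5t)

Coefficient matrix A = [[-38, 25], [-50, 32]].
Characteristic polynomial det(A - λI) = λ^2 + 6λ + 34 = 0.
Eigenvalues λ = -3 ± 5i (complex conjugate pair).
For λ=-3+5i: an eigenvector is (-2,-3) - i(-1,-1) = (-2 + i, -3 + i).
A real fundamental pair from Re and Im of e^((-3+5i)t)v: X_1 = e^(-3t)(cos(5t)·(-2,-3) + sin(5t)·(-1,-1)), X_2 = e^(-3t)(sin(5t)·(-2,-3) - cos(5t)·(-1,-1)).
General solution: C_1X_1 + C_2X_2.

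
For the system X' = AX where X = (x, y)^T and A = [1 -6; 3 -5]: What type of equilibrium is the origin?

A = [[1,-6],[3,-5]]; det(A-λI) = λ^2 + 4λ + 13.
λ = -2 ± 3i: negative real part.

stable spiral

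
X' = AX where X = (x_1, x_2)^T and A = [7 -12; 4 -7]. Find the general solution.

Coefficient matrix A = [[7, -12], [4, -7]].
Characteristic polynomial det(A - λI) = λ^2 - 1 = 0.
Eigenvalues λ = -1, 1.
For λ=-1: (A-λI) row 1 is [8, -12], so an eigenvector is (3, 2).
For λ=1: (A-λI) row 1 is [6, -12], so an eigenvector is (2, 1).
General solution: c_1e^(-t)(3,2) + c_2e^(t)(2,1).

x_1(t) = 3c_1e^(-t) + 2c_2e^(t), x_2(t) = 2c_1e^(-t) + c_2e^(t)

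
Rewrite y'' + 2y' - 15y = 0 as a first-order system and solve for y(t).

y(t) = C_1e^(-5t) + C_2e^(3t)

Let x_1 = y, x_2 = y'. Then x_1' = x_2 and x_2' = 15x_1 - 2x_2.
A = [[0,1],[15,-2]]; det(A-λI) = λ^2 + 2λ - 15.
Eigenvalues λ = -5, 3 with eigenvectors (1,-5), (1,3).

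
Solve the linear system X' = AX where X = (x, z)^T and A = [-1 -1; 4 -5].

Coefficient matrix A = [[-1, -1], [4, -5]].
Characteristic polynomial det(A - λI) = λ^2 + 6λ + 9 = 0.
Single eigenvalue λ = -3 with algebraic multiplicity 2.
Eigenvector v = (1,2); generalized eigenvector w with (A-λI)w=v is (0,-1).
General solution: e^(-3t)[c_1·v + c_2·(t·v + w)].

x(t) = c_1e^(-3t) + c_2te^(-3t), z(t) = 2c_1e^(-3t) + 2c_2te^(-3t) - c_2e^(-3t)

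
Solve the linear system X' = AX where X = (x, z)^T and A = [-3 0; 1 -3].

x(t) = -c_2e^(-3t), z(t) = -c_1e^(-3t) - c_2te^(-3t) + 2c_2e^(-3t)

Coefficient matrix A = [[-3, 0], [1, -3]].
Characteristic polynomial det(A - λI) = λ^2 + 6λ + 9 = 0.
Single eigenvalue λ = -3 with algebraic multiplicity 2.
Eigenvector v = (0,-1); generalized eigenvector w with (A-λI)w=v is (-1,2).
General solution: e^(-3t)[c_1·v + c_2·(t·v + w)].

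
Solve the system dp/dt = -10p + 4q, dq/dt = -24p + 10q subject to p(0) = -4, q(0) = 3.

p(t) = 11e^(2t) - 15e^(-2t), q(t) = 33e^(2t) - 30e^(-2t)

Coefficient matrix A = [[-10, 4], [-24, 10]].
Characteristic polynomial det(A - λI) = λ^2 - 4 = 0.
Eigenvalues λ = 2, -2.
For λ=2: (A-λI) row 1 is [-12, 4], so an eigenvector is (1, 3).
For λ=-2: (A-λI) row 1 is [-8, 4], so an eigenvector is (-1, -2).
General solution: c_1e^(2t)(1,3) + c_2e^(-2t)(-1,-2).
Applying p(0)=-4, q(0)=3 gives c_1=11, c_2=15.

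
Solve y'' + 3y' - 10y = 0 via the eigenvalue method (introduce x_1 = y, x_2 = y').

Let x_1 = y, x_2 = y'. Then x_1' = x_2 and x_2' = 10x_1 - 3x_2.
A = [[0,1],[10,-3]]; det(A-λI) = λ^2 + 3λ - 10.
Eigenvalues λ = 2, -5 with eigenvectors (1,2), (1,-5).

y(t) = C_1e^(2t) + C_2e^(-5t)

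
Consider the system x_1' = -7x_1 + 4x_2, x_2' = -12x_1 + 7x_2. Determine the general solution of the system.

Coefficient matrix A = [[-7, 4], [-12, 7]].
Characteristic polynomial det(A - λI) = λ^2 - 1 = 0.
Eigenvalues λ = -1, 1.
For λ=-1: (A-λI) row 1 is [-6, 4], so an eigenvector is (-2, -3).
For λ=1: (A-λI) row 1 is [-8, 4], so an eigenvector is (-1, -2).
General solution: C_1e^(-t)(-2,-3) + C_2e^(t)(-1,-2).

x_1(t) = -2C_1e^(-t) - C_2e^(t), x_2(t) = -3C_1e^(-t) - 2C_2e^(t)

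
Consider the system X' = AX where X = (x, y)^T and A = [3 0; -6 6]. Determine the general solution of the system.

Coefficient matrix A = [[3, 0], [-6, 6]].
Characteristic polynomial det(A - λI) = λ^2 - 9λ + 18 = 0.
Eigenvalues λ = 3, 6.
For λ=3: (A-λI) row 2 is [-6, 3], so an eigenvector is (-1, -2).
For λ=6: (A-λI) row 1 is [-3, 0], so an eigenvector is (0, -1).
General solution: K_1e^(3t)(-1,-2) + K_2e^(6t)(0,-1).

x(t) = -K_1e^(3t), y(t) = -2K_1e^(3t) - K_2e^(6t)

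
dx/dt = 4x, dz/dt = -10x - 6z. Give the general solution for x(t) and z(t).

Coefficient matrix A = [[4, 0], [-10, -6]].
Characteristic polynomial det(A - λI) = λ^2 + 2λ - 24 = 0.
Eigenvalues λ = -6, 4.
For λ=-6: (A-λI) row 1 is [10, 0], so an eigenvector is (0, 1).
For λ=4: (A-λI) row 2 is [-10, -10], so an eigenvector is (-1, 1).
General solution: c_1e^(-6t)(0,1) + c_2e^(4t)(-1,1).

x(t) = -c_2e^(4t), z(t) = c_1e^(-6t) + c_2e^(4t)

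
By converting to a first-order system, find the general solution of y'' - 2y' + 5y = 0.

Let x_1 = y, x_2 = y'. Then x_1' = x_2 and x_2' = -5x_1 + 2x_2.
A = [[0,1],[-5,2]]; det(A-λI) = λ^2 - 2λ + 5.
Eigenvalues λ = 1 ± 2i.

y(t) = c_1e^(t)cos(2t) + c_2e^(t)sin(2t)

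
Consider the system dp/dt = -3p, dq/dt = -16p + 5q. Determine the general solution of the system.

Coefficient matrix A = [[-3, 0], [-16, 5]].
Characteristic polynomial det(A - λI) = λ^2 - 2λ - 15 = 0.
Eigenvalues λ = 5, -3.
For λ=5: (A-λI) row 1 is [-8, 0], so an eigenvector is (0, 1).
For λ=-3: (A-λI) row 2 is [-16, 8], so an eigenvector is (-1, -2).
General solution: K_1e^(5t)(0,1) + K_2e^(-3t)(-1,-2).

p(t) = -K_2e^(-3t), q(t) = K_1e^(5t) - 2K_2e^(-3t)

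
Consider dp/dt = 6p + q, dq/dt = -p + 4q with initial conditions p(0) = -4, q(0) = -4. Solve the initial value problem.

p(t) = -8te^(5t) - 4e^(5t), q(t) = 8te^(5t) - 4e^(5t)

Coefficient matrix A = [[6, 1], [-1, 4]].
Characteristic polynomial det(A - λI) = λ^2 - 10λ + 25 = 0.
Single eigenvalue λ = 5 with algebraic multiplicity 2.
Eigenvector v = (-1,1); generalized eigenvector w with (A-λI)w=v is (2,-3).
General solution: e^(5t)[c_1·v + c_2·(t·v + w)].
Applying p(0)=-4, q(0)=-4 gives c_1=20, c_2=8.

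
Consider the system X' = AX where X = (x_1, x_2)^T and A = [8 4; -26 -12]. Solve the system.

x_1(t) = -c_1e^(-2t)sin(2t) - c_1e^(-2t)cos(2t) - c_2e^(-2t)sin(2t) + c_2e^(-2t)cos(2t), x_2(t) = 3c_1e^(-2t)sin(2t) + 2c_1e^(-2t)cos(2t) + 2c_2e^(-2t)sin(2t) - 3c_2e^(-2t)cos(2t)

Coefficient matrix A = [[8, 4], [-26, -12]].
Characteristic polynomial det(A - λI) = λ^2 + 4λ + 8 = 0.
Eigenvalues λ = -2 ± 2i (complex conjugate pair).
For λ=-2+2i: an eigenvector is (-1,2) - i(-1,3) = (-1 + i, 2 - 3i).
A real fundamental pair from Re and Im of e^((-2+2i)t)v: X_1 = e^(-2t)(cos(2t)·(-1,2) + sin(2t)·(-1,3)), X_2 = e^(-2t)(sin(2t)·(-1,2) - cos(2t)·(-1,3)).
General solution: c_1X_1 + c_2X_2.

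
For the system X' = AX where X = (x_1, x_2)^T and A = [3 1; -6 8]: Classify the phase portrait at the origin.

unstable node

A = [[3,1],[-6,8]]; det(A-λI) = λ^2 - 11λ + 30.
λ = 5, 6: both positive.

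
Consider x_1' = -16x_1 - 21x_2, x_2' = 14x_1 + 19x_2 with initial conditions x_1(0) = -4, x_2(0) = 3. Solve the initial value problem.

x_1(t) = -e^(5t) - 3e^(-2t), x_2(t) = e^(5t) + 2e^(-2t)

Coefficient matrix A = [[-16, -21], [14, 19]].
Characteristic polynomial det(A - λI) = λ^2 - 3λ - 10 = 0.
Eigenvalues λ = -2, 5.
For λ=-2: (A-λI) row 1 is [-14, -21], so an eigenvector is (-3, 2).
For λ=5: (A-λI) row 1 is [-21, -21], so an eigenvector is (1, -1).
General solution: K_1e^(-2t)(-3,2) + K_2e^(5t)(1,-1).
Applying x_1(0)=-4, x_2(0)=3 gives K_1=1, K_2=-1.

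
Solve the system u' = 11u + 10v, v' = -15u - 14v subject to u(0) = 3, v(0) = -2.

Coefficient matrix A = [[11, 10], [-15, -14]].
Characteristic polynomial det(A - λI) = λ^2 + 3λ - 4 = 0.
Eigenvalues λ = 1, -4.
For λ=1: (A-λI) row 1 is [10, 10], so an eigenvector is (1, -1).
For λ=-4: (A-λI) row 1 is [15, 10], so an eigenvector is (2, -3).
General solution: K_1e^(t)(1,-1) + K_2e^(-4t)(2,-3).
Applying u(0)=3, v(0)=-2 gives K_1=5, K_2=-1.

u(t) = 5e^(t) - 2e^(-4t), v(t) = -5e^(t) + 3e^(-4t)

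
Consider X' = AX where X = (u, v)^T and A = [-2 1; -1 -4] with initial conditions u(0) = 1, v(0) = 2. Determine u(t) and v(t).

u(t) = 3te^(-3t) + e^(-3t), v(t) = -3te^(-3t) + 2e^(-3t)

Coefficient matrix A = [[-2, 1], [-1, -4]].
Characteristic polynomial det(A - λI) = λ^2 + 6λ + 9 = 0.
Single eigenvalue λ = -3 with algebraic multiplicity 2.
Eigenvector v = (1,-1); generalized eigenvector w with (A-λI)w=v is (1,0).
General solution: e^(-3t)[C_1·v + C_2·(t·v + w)].
Applying u(0)=1, v(0)=2 gives C_1=-2, C_2=3.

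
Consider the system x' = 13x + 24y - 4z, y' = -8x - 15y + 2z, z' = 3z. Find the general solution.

Coefficient matrix A = [[13, 24, -4], [-8, -15, 2], [0, 0, 3]].
det(A - λI) = 0 gives eigenvalues λ = 1, -3, 3.
For λ=1: eigenvector (-2,1,0).
For λ=-3: eigenvector (-3,2,0).
For λ=3: eigenvector (-2,1,1).
General solution: C_1e^(t)(-2,1,0) + C_2e^(-3t)(-3,2,0) + C_3e^(3t)(-2,1,1).

x(t) = -2C_1e^(t) - 3C_2e^(-3t) - 2C_3e^(3t), y(t) = C_1e^(t) + 2C_2e^(-3t) + C_3e^(3t), z(t) = C_3e^(3t)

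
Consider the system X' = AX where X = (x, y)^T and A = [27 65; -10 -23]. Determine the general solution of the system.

Coefficient matrix A = [[27, 65], [-10, -23]].
Characteristic polynomial det(A - λI) = λ^2 - 4λ + 29 = 0.
Eigenvalues λ = 2 ± 5i (complex conjugate pair).
For λ=2+5i: an eigenvector is (2,-1) - i(-3,1) = (2 + 3i, -1 - i).
A real fundamental pair from Re and Im of e^((2+5i)t)v: X_1 = e^(2t)(cos(5t)·(2,-1) + sin(5t)·(-3,1)), X_2 = e^(2t)(sin(5t)·(2,-1) - cos(5t)·(-3,1)).
General solution: c_1X_1 + c_2X_2.

x(t) = -3c_1e^(2t)sin(5t) + 2c_1e^(2t)cos(5t) + 2c_2e^(2t)sin(5t) + 3c_2e^(2t)cos(5t), y(t) = c_1e^(2t)sin(5t) - c_1e^(2t)cos(5t) - c_2e^(2t)sin(5t) - c_2e^(2t)cos(5t)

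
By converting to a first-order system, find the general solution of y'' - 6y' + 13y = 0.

y(t) = c_1e^(3t)cos(2t) + c_2e^(3t)sin(2t)

Let x_1 = y, x_2 = y'. Then x_1' = x_2 and x_2' = -13x_1 + 6x_2.
A = [[0,1],[-13,6]]; det(A-λI) = λ^2 - 6λ + 13.
Eigenvalues λ = 3 ± 2i.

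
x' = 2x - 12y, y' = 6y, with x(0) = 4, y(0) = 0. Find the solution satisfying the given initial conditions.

Coefficient matrix A = [[2, -12], [0, 6]].
Characteristic polynomial det(A - λI) = λ^2 - 8λ + 12 = 0.
Eigenvalues λ = 6, 2.
For λ=6: (A-λI) row 1 is [-4, -12], so an eigenvector is (-3, 1).
For λ=2: (A-λI) row 1 is [0, -12], so an eigenvector is (1, 0).
General solution: c_1e^(6t)(-3,1) + c_2e^(2t)(1,0).
Applying x(0)=4, y(0)=0 gives c_1=0, c_2=4.

x(t) = 4e^(2t), y(t) = 0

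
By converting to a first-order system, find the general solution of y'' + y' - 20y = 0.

Let x_1 = y, x_2 = y'. Then x_1' = x_2 and x_2' = 20x_1 - x_2.
A = [[0,1],[20,-1]]; det(A-λI) = λ^2 + λ - 20.
Eigenvalues λ = -5, 4 with eigenvectors (1,-5), (1,4).

y(t) = K_1e^(-5t) + K_2e^(4t)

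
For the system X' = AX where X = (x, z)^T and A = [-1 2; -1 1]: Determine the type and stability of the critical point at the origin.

A = [[-1,2],[-1,1]]; det(A-λI) = λ^2 + 1.
λ = 0 ± i: zero real part.

center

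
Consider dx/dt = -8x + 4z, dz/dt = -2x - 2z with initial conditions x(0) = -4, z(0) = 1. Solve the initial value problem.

Coefficient matrix A = [[-8, 4], [-2, -2]].
Characteristic polynomial det(A - λI) = λ^2 + 10λ + 24 = 0.
Eigenvalues λ = -6, -4.
For λ=-6: (A-λI) row 1 is [-2, 4], so an eigenvector is (2, 1).
For λ=-4: (A-λI) row 1 is [-4, 4], so an eigenvector is (-1, -1).
General solution: C_1e^(-6t)(2,1) + C_2e^(-4t)(-1,-1).
Applying x(0)=-4, z(0)=1 gives C_1=-5, C_2=-6.

x(t) = 6e^(-4t) - 10e^(-6t), z(t) = 6e^(-4t) - 5e^(-6t)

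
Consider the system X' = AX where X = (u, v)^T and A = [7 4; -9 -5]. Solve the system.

Coefficient matrix A = [[7, 4], [-9, -5]].
Characteristic polynomial det(A - λI) = λ^2 - 2λ + 1 = 0.
Single eigenvalue λ = 1 with algebraic multiplicity 2.
Eigenvector v = (-2,3); generalized eigenvector w with (A-λI)w=v is (-1,1).
General solution: e^(t)[K_1·v + K_2·(t·v + w)].

u(t) = -2K_1e^(t) - 2K_2te^(t) - K_2e^(t), v(t) = 3K_1e^(t) + 3K_2te^(t) + K_2e^(t)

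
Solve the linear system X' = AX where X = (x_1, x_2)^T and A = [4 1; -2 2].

x_1(t) = -c_1e^(3t)cos(t) - c_2e^(3t)sin(t), x_2(t) = c_1e^(3t)sin(t) + c_1e^(3t)cos(t) + c_2e^(3t)sin(t) - c_2e^(3t)cos(t)

Coefficient matrix A = [[4, 1], [-2, 2]].
Characteristic polynomial det(A - λI) = λ^2 - 6λ + 10 = 0.
Eigenvalues λ = 3 ± i (complex conjugate pair).
For λ=3+i: an eigenvector is (-1,1) - i(0,1) = (-1, 1 - i).
A real fundamental pair from Re and Im of e^((3+i)t)v: X_1 = e^(3t)(cos(t)·(-1,1) + sin(t)·(0,1)), X_2 = e^(3t)(sin(t)·(-1,1) - cos(t)·(0,1)).
General solution: c_1X_1 + c_2X_2.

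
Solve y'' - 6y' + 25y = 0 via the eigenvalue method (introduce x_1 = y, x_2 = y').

y(t) = c_1e^(3t)cos(4t) + c_2e^(3t)sin(4t)

Let x_1 = y, x_2 = y'. Then x_1' = x_2 and x_2' = -25x_1 + 6x_2.
A = [[0,1],[-25,6]]; det(A-λI) = λ^2 - 6λ + 25.
Eigenvalues λ = 3 ± 4i.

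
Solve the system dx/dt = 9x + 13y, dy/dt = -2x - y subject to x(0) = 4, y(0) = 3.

Coefficient matrix A = [[9, 13], [-2, -1]].
Characteristic polynomial det(A - λI) = λ^2 - 8λ + 17 = 0.
Eigenvalues λ = 4 ± i (complex conjugate pair).
For λ=4+i: an eigenvector is (3,-1) - i(2,-1) = (3 - 2i, -1 + i).
A real fundamental pair from Re and Im of e^((4+i)t)v: X_1 = e^(4t)(cos(t)·(3,-1) + sin(t)·(2,-1)), X_2 = e^(4t)(sin(t)·(3,-1) - cos(t)·(2,-1)).
General solution: c_1X_1 + c_2X_2.
Applying x(0)=4, y(0)=3 gives c_1=10, c_2=13.

x(t) = 59e^(4t)sin(t) + 4e^(4t)cos(t), y(t) = -23e^(4t)sin(t) + 3e^(4t)cos(t)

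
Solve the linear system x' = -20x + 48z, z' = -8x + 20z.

Coefficient matrix A = [[-20, 48], [-8, 20]].
Characteristic polynomial det(A - λI) = λ^2 - 16 = 0.
Eigenvalues λ = 4, -4.
For λ=4: (A-λI) row 1 is [-24, 48], so an eigenvector is (-2, -1).
For λ=-4: (A-λI) row 1 is [-16, 48], so an eigenvector is (-3, -1).
General solution: C_1e^(4t)(-2,-1) + C_2e^(-4t)(-3,-1).

x(t) = -2C_1e^(4t) - 3C_2e^(-4t), z(t) = -C_1e^(4t) - C_2e^(-4t)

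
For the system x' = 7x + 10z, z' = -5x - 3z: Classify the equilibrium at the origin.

A = [[7,10],[-5,-3]]; det(A-λI) = λ^2 - 4λ + 29.
λ = 2 ± 5i: positive real part.

unstable spiral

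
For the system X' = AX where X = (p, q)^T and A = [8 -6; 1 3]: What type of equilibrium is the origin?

A = [[8,-6],[1,3]]; det(A-λI) = λ^2 - 11λ + 30.
λ = 5, 6: both positive.

unstable node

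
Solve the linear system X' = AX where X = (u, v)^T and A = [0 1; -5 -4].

u(t) = -c_1e^(-2t)cos(t) - c_2e^(-2t)sin(t), v(t) = c_1e^(-2t)sin(t) + 2c_1e^(-2t)cos(t) + 2c_2e^(-2t)sin(t) - c_2e^(-2t)cos(t)

Coefficient matrix A = [[0, 1], [-5, -4]].
Characteristic polynomial det(A - λI) = λ^2 + 4λ + 5 = 0.
Eigenvalues λ = -2 ± i (complex conjugate pair).
For λ=-2+i: an eigenvector is (-1,2) - i(0,1) = (-1, 2 - i).
A real fundamental pair from Re and Im of e^((-2+i)t)v: X_1 = e^(-2t)(cos(t)·(-1,2) + sin(t)·(0,1)), X_2 = e^(-2t)(sin(t)·(-1,2) - cos(t)·(0,1)).
General solution: c_1X_1 + c_2X_2.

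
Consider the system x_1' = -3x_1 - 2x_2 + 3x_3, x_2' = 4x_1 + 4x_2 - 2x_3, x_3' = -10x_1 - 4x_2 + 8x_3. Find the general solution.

Coefficient matrix A = [[-3, -2, 3], [4, 4, -2], [-10, -4, 8]].
det(A - λI) = 0 gives eigenvalues λ = 4, 3, 2.
For λ=4: eigenvector (-2,1,-4).
For λ=3: eigenvector (1,0,2).
For λ=2: eigenvector (-1,1,-1).
General solution: K_1e^(4t)(-2,1,-4) + K_2e^(3t)(1,0,2) + K_3e^(2t)(-1,1,-1).

x_1(t) = -2K_1e^(4t) + K_2e^(3t) - K_3e^(2t), x_2(t) = K_1e^(4t) + K_3e^(2t), x_3(t) = -4K_1e^(4t) + 2K_2e^(3t) - K_3e^(2t)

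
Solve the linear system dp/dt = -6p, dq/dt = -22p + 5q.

p(t) = C_2e^(-6t), q(t) = -C_1e^(5t) + 2C_2e^(-6t)

Coefficient matrix A = [[-6, 0], [-22, 5]].
Characteristic polynomial det(A - λI) = λ^2 + λ - 30 = 0.
Eigenvalues λ = 5, -6.
For λ=5: (A-λI) row 1 is [-11, 0], so an eigenvector is (0, -1).
For λ=-6: (A-λI) row 2 is [-22, 11], so an eigenvector is (1, 2).
General solution: C_1e^(5t)(0,-1) + C_2e^(-6t)(1,2).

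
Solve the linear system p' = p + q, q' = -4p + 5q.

Coefficient matrix A = [[1, 1], [-4, 5]].
Characteristic polynomial det(A - λI) = λ^2 - 6λ + 9 = 0.
Single eigenvalue λ = 3 with algebraic multiplicity 2.
Eigenvector v = (-1,-2); generalized eigenvector w with (A-λI)w=v is (1,1).
General solution: e^(3t)[K_1·v + K_2·(t·v + w)].

p(t) = -K_1e^(3t) - K_2te^(3t) + K_2e^(3t), q(t) = -2K_1e^(3t) - 2K_2te^(3t) + K_2e^(3t)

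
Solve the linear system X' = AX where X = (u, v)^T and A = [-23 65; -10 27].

u(t) = -2K_1e^(2t)sin(5t) + 3K_1e^(2t)cos(5t) + 3K_2e^(2t)sin(5t) + 2K_2e^(2t)cos(5t), v(t) = -K_1e^(2t)sin(5t) + K_1e^(2t)cos(5t) + K_2e^(2t)sin(5t) + K_2e^(2t)cos(5t)

Coefficient matrix A = [[-23, 65], [-10, 27]].
Characteristic polynomial det(A - λI) = λ^2 - 4λ + 29 = 0.
Eigenvalues λ = 2 ± 5i (complex conjugate pair).
For λ=2+5i: an eigenvector is (3,1) - i(-2,-1) = (3 + 2i, 1 + i).
A real fundamental pair from Re and Im of e^((2+5i)t)v: X_1 = e^(2t)(cos(5t)·(3,1) + sin(5t)·(-2,-1)), X_2 = e^(2t)(sin(5t)·(3,1) - cos(5t)·(-2,-1)).
General solution: K_1X_1 + K_2X_2.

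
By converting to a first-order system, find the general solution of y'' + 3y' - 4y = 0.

y(t) = K_1e^(t) + K_2e^(-4t)

Let x_1 = y, x_2 = y'. Then x_1' = x_2 and x_2' = 4x_1 - 3x_2.
A = [[0,1],[4,-3]]; det(A-λI) = λ^2 + 3λ - 4.
Eigenvalues λ = 1, -4 with eigenvectors (1,1), (1,-4).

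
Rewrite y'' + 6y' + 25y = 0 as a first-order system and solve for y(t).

y(t) = C_1e^(-3t)cos(4t) + C_2e^(-3t)sin(4t)

Let x_1 = y, x_2 = y'. Then x_1' = x_2 and x_2' = -25x_1 - 6x_2.
A = [[0,1],[-25,-6]]; det(A-λI) = λ^2 + 6λ + 25.
Eigenvalues λ = -3 ± 4i.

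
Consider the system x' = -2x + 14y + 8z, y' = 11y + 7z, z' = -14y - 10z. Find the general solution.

x(t) = -2C_1e^(-3t) + C_2e^(-2t) - C_3e^(4t), y(t) = -C_1e^(-3t) - C_3e^(4t), z(t) = 2C_1e^(-3t) + C_3e^(4t)

Coefficient matrix A = [[-2, 14, 8], [0, 11, 7], [0, -14, -10]].
det(A - λI) = 0 gives eigenvalues λ = -3, -2, 4.
For λ=-3: eigenvector (-2,-1,2).
For λ=-2: eigenvector (1,0,0).
For λ=4: eigenvector (-1,-1,1).
General solution: C_1e^(-3t)(-2,-1,2) + C_2e^(-2t)(1,0,0) + C_3e^(4t)(-1,-1,1).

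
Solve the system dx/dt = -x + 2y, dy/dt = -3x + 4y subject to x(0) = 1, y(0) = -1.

Coefficient matrix A = [[-1, 2], [-3, 4]].
Characteristic polynomial det(A - λI) = λ^2 - 3λ + 2 = 0.
Eigenvalues λ = 1, 2.
For λ=1: (A-λI) row 1 is [-2, 2], so an eigenvector is (-1, -1).
For λ=2: (A-λI) row 1 is [-3, 2], so an eigenvector is (2, 3).
General solution: K_1e^(t)(-1,-1) + K_2e^(2t)(2,3).
Applying x(0)=1, y(0)=-1 gives K_1=-5, K_2=-2.

x(t) = -4e^(2t) + 5e^(t), y(t) = -6e^(2t) + 5e^(t)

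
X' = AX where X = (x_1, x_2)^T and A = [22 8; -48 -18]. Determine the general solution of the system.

x_1(t) = -C_1e^(-2t) - C_2e^(6t), x_2(t) = 3C_1e^(-2t) + 2C_2e^(6t)

Coefficient matrix A = [[22, 8], [-48, -18]].
Characteristic polynomial det(A - λI) = λ^2 - 4λ - 12 = 0.
Eigenvalues λ = -2, 6.
For λ=-2: (A-λI) row 1 is [24, 8], so an eigenvector is (-1, 3).
For λ=6: (A-λI) row 1 is [16, 8], so an eigenvector is (-1, 2).
General solution: C_1e^(-2t)(-1,3) + C_2e^(6t)(-1,2).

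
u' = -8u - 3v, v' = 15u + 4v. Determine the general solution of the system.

u(t) = C_1e^(-2t)cos(3t) + C_2e^(-2t)sin(3t), v(t) = C_1e^(-2t)sin(3t) - 2C_1e^(-2t)cos(3t) - 2C_2e^(-2t)sin(3t) - C_2e^(-2t)cos(3t)

Coefficient matrix A = [[-8, -3], [15, 4]].
Characteristic polynomial det(A - λI) = λ^2 + 4λ + 13 = 0.
Eigenvalues λ = -2 ± 3i (complex conjugate pair).
For λ=-2+3i: an eigenvector is (1,-2) - i(0,1) = (1, -2 - i).
A real fundamental pair from Re and Im of e^((-2+3i)t)v: X_1 = e^(-2t)(cos(3t)·(1,-2) + sin(3t)·(0,1)), X_2 = e^(-2t)(sin(3t)·(1,-2) - cos(3t)·(0,1)).
General solution: C_1X_1 + C_2X_2.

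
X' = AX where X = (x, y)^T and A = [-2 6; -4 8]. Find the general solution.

x(t) = C_1e^(4t) + 3C_2e^(2t), y(t) = C_1e^(4t) + 2C_2e^(2t)

Coefficient matrix A = [[-2, 6], [-4, 8]].
Characteristic polynomial det(A - λI) = λ^2 - 6λ + 8 = 0.
Eigenvalues λ = 4, 2.
For λ=4: (A-λI) row 1 is [-6, 6], so an eigenvector is (1, 1).
For λ=2: (A-λI) row 1 is [-4, 6], so an eigenvector is (3, 2).
General solution: C_1e^(4t)(1,1) + C_2e^(2t)(3,2).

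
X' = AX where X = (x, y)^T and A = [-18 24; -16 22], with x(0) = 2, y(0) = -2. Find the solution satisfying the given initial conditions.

x(t) = -10e^(6t) + 12e^(-2t), y(t) = -10e^(6t) + 8e^(-2t)

Coefficient matrix A = [[-18, 24], [-16, 22]].
Characteristic polynomial det(A - λI) = λ^2 - 4λ - 12 = 0.
Eigenvalues λ = 6, -2.
For λ=6: (A-λI) row 1 is [-24, 24], so an eigenvector is (1, 1).
For λ=-2: (A-λI) row 1 is [-16, 24], so an eigenvector is (3, 2).
General solution: c_1e^(6t)(1,1) + c_2e^(-2t)(3,2).
Applying x(0)=2, y(0)=-2 gives c_1=-10, c_2=4.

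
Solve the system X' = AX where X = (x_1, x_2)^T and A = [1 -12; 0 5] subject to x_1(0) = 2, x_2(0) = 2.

Coefficient matrix A = [[1, -12], [0, 5]].
Characteristic polynomial det(A - λI) = λ^2 - 6λ + 5 = 0.
Eigenvalues λ = 5, 1.
For λ=5: (A-λI) row 1 is [-4, -12], so an eigenvector is (3, -1).
For λ=1: (A-λI) row 1 is [0, -12], so an eigenvector is (1, 0).
General solution: C_1e^(5t)(3,-1) + C_2e^(t)(1,0).
Applying x_1(0)=2, x_2(0)=2 gives C_1=-2, C_2=8.

x_1(t) = -6e^(5t) + 8e^(t), x_2(t) = 2e^(5t)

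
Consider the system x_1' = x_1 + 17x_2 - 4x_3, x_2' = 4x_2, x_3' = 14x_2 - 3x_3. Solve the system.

x_1(t) = K_1e^(t) + K_2e^(-3t) + 3K_3e^(4t), x_2(t) = K_3e^(4t), x_3(t) = K_2e^(-3t) + 2K_3e^(4t)

Coefficient matrix A = [[1, 17, -4], [0, 4, 0], [0, 14, -3]].
det(A - λI) = 0 gives eigenvalues λ = 1, -3, 4.
For λ=1: eigenvector (1,0,0).
For λ=-3: eigenvector (1,0,1).
For λ=4: eigenvector (3,1,2).
General solution: K_1e^(t)(1,0,0) + K_2e^(-3t)(1,0,1) + K_3e^(4t)(3,1,2).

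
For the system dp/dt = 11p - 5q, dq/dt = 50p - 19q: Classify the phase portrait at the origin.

A = [[11,-5],[50,-19]]; det(A-λI) = λ^2 + 8λ + 41.
λ = -4 ± 5i: negative real part.

stable spiral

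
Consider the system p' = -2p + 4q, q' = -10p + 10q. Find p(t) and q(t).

p(t) = K_1e^(4t)sin(2t) - K_1e^(4t)cos(2t) - K_2e^(4t)sin(2t) - K_2e^(4t)cos(2t), q(t) = 2K_1e^(4t)sin(2t) - K_1e^(4t)cos(2t) - K_2e^(4t)sin(2t) - 2K_2e^(4t)cos(2t)

Coefficient matrix A = [[-2, 4], [-10, 10]].
Characteristic polynomial det(A - λI) = λ^2 - 8λ + 20 = 0.
Eigenvalues λ = 4 ± 2i (complex conjugate pair).
For λ=4+2i: an eigenvector is (-1,-1) - i(1,2) = (-1 - i, -1 - 2i).
A real fundamental pair from Re and Im of e^((4+2i)t)v: X_1 = e^(4t)(cos(2t)·(-1,-1) + sin(2t)·(1,2)), X_2 = e^(4t)(sin(2t)·(-1,-1) - cos(2t)·(1,2)).
General solution: K_1X_1 + K_2X_2.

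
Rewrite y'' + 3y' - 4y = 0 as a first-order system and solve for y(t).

y(t) = K_1e^(-4t) + K_2e^(t)

Let x_1 = y, x_2 = y'. Then x_1' = x_2 and x_2' = 4x_1 - 3x_2.
A = [[0,1],[4,-3]]; det(A-λI) = λ^2 + 3λ - 4.
Eigenvalues λ = -4, 1 with eigenvectors (1,-4), (1,1).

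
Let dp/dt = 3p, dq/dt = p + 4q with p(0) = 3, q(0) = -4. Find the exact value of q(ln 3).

A = [[3,0],[1,4]]; eigenvalues λ = 4, 3.
Eigenvectors: (0,1) for λ=4, (1,-1) for λ=3.
From the initial condition, c_1 = -1, c_2 = 3.
q(ln 3) = (-1)(3^4)(1) + (3)(3^3)(-1) = -162.

-162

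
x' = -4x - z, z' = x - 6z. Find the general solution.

Coefficient matrix A = [[-4, -1], [1, -6]].
Characteristic polynomial det(A - λI) = λ^2 + 10λ + 25 = 0.
Single eigenvalue λ = -5 with algebraic multiplicity 2.
Eigenvector v = (1,1); generalized eigenvector w with (A-λI)w=v is (-1,-2).
General solution: e^(-5t)[c_1·v + c_2·(t·v + w)].

x(t) = c_1e^(-5t) + c_2te^(-5t) - c_2e^(-5t), z(t) = c_1e^(-5t) + c_2te^(-5t) - 2c_2e^(-5t)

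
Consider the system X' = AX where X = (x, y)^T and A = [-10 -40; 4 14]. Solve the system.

Coefficient matrix A = [[-10, -40], [4, 14]].
Characteristic polynomial det(A - λI) = λ^2 - 4λ + 20 = 0.
Eigenvalues λ = 2 ± 4i (complex conjugate pair).
For λ=2+4i: an eigenvector is (3,-1) - i(1,0) = (3 - i, -1).
A real fundamental pair from Re and Im of e^((2+4i)t)v: X_1 = e^(2t)(cos(4t)·(3,-1) + sin(4t)·(1,0)), X_2 = e^(2t)(sin(4t)·(3,-1) - cos(4t)·(1,0)).
General solution: C_1X_1 + C_2X_2.

x(t) = C_1e^(2t)sin(4t) + 3C_1e^(2t)cos(4t) + 3C_2e^(2t)sin(4t) - C_2e^(2t)cos(4t), y(t) = -C_1e^(2t)cos(4t) - C_2e^(2t)sin(4t)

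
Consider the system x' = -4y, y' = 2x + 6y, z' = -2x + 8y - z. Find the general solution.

Coefficient matrix A = [[0, -4, 0], [2, 6, 0], [-2, 8, -1]].
det(A - λI) = 0 gives eigenvalues λ = 2, 4, -1.
For λ=2: eigenvector (2,-1,-4).
For λ=4: eigenvector (1,-1,-2).
For λ=-1: eigenvector (0,0,1).
General solution: c_1e^(2t)(2,-1,-4) + c_2e^(4t)(1,-1,-2) + c_3e^(-t)(0,0,1).

x(t) = 2c_1e^(2t) + c_2e^(4t), y(t) = -c_1e^(2t) - c_2e^(4t), z(t) = -4c_1e^(2t) - 2c_2e^(4t) + c_3e^(-t)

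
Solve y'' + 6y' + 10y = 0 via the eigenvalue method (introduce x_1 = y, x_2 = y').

y(t) = c_1e^(-3t)cos(t) + c_2e^(-3t)sin(t)

Let x_1 = y, x_2 = y'. Then x_1' = x_2 and x_2' = -10x_1 - 6x_2.
A = [[0,1],[-10,-6]]; det(A-λI) = λ^2 + 6λ + 10.
Eigenvalues λ = -3 ± i.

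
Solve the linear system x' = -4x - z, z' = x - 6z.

x(t) = -C_1e^(-5t) - C_2te^(-5t) + 2C_2e^(-5t), z(t) = -C_1e^(-5t) - C_2te^(-5t) + 3C_2e^(-5t)

Coefficient matrix A = [[-4, -1], [1, -6]].
Characteristic polynomial det(A - λI) = λ^2 + 10λ + 25 = 0.
Single eigenvalue λ = -5 with algebraic multiplicity 2.
Eigenvector v = (-1,-1); generalized eigenvector w with (A-λI)w=v is (2,3).
General solution: e^(-5t)[C_1·v + C_2·(t·v + w)].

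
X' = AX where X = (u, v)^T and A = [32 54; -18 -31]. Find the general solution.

u(t) = -3C_1e^(-4t) + 2C_2e^(5t), v(t) = 2C_1e^(-4t) - C_2e^(5t)

Coefficient matrix A = [[32, 54], [-18, -31]].
Characteristic polynomial det(A - λI) = λ^2 - λ - 20 = 0.
Eigenvalues λ = -4, 5.
For λ=-4: (A-λI) row 1 is [36, 54], so an eigenvector is (-3, 2).
For λ=5: (A-λI) row 1 is [27, 54], so an eigenvector is (2, -1).
General solution: C_1e^(-4t)(-3,2) + C_2e^(5t)(2,-1).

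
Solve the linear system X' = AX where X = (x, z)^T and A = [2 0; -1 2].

Coefficient matrix A = [[2, 0], [-1, 2]].
Characteristic polynomial det(A - λI) = λ^2 - 4λ + 4 = 0.
Single eigenvalue λ = 2 with algebraic multiplicity 2.
Eigenvector v = (0,-1); generalized eigenvector w with (A-λI)w=v is (1,3).
General solution: e^(2t)[K_1·v + K_2·(t·v + w)].

x(t) = K_2e^(2t), z(t) = -K_1e^(2t) - K_2te^(2t) + 3K_2e^(2t)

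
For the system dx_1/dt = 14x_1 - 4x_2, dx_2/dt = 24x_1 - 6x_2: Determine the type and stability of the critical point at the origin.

A = [[14,-4],[24,-6]]; det(A-λI) = λ^2 - 8λ + 12.
λ = 2, 6: both positive.

unstable node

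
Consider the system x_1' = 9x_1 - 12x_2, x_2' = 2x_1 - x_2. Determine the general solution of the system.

Coefficient matrix A = [[9, -12], [2, -1]].
Characteristic polynomial det(A - λI) = λ^2 - 8λ + 15 = 0.
Eigenvalues λ = 3, 5.
For λ=3: (A-λI) row 1 is [6, -12], so an eigenvector is (2, 1).
For λ=5: (A-λI) row 1 is [4, -12], so an eigenvector is (-3, -1).
General solution: K_1e^(3t)(2,1) + K_2e^(5t)(-3,-1).

x_1(t) = 2K_1e^(3t) - 3K_2e^(5t), x_2(t) = K_1e^(3t) - K_2e^(5t)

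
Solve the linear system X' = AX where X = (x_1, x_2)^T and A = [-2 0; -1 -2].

x_1(t) = C_2e^(-2t), x_2(t) = -C_1e^(-2t) - C_2te^(-2t) - 2C_2e^(-2t)

Coefficient matrix A = [[-2, 0], [-1, -2]].
Characteristic polynomial det(A - λI) = λ^2 + 4λ + 4 = 0.
Single eigenvalue λ = -2 with algebraic multiplicity 2.
Eigenvector v = (0,-1); generalized eigenvector w with (A-λI)w=v is (1,-2).
General solution: e^(-2t)[C_1·v + C_2·(t·v + w)].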